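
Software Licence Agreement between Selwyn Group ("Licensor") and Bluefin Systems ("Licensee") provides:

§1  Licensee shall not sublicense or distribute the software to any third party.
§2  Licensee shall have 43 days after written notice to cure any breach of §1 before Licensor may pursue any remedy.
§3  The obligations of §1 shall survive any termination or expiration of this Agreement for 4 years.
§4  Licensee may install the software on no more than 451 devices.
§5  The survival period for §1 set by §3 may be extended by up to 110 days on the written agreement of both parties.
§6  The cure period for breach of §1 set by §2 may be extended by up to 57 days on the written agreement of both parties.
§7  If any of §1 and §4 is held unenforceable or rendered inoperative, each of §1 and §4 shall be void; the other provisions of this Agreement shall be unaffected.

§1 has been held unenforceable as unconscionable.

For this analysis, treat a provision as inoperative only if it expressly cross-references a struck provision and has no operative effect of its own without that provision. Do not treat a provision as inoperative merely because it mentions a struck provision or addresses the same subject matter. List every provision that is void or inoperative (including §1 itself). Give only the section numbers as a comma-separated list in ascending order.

§1 is struck. §2 merely fixes the cure period for breach of §1; with §1 gone it has nothing to operate on and falls away. §3 merely fixes the survival period for §1; with §1 gone it has nothing to operate on and falls away. The whole of §5 is the extension of the survival period for §1, defined by reference to §3, so §5 cannot stand once §3 is removed. §6 operates only by reference to §2, so it falls with §2. §7 declares §1 and §4 mutually dependent; since one of them has fallen, all of them are of no effect. That brings down §4 as well. The remainder continues in force under §7. Only §7 remains in effect.

1, 2, 3, 4, 5, 6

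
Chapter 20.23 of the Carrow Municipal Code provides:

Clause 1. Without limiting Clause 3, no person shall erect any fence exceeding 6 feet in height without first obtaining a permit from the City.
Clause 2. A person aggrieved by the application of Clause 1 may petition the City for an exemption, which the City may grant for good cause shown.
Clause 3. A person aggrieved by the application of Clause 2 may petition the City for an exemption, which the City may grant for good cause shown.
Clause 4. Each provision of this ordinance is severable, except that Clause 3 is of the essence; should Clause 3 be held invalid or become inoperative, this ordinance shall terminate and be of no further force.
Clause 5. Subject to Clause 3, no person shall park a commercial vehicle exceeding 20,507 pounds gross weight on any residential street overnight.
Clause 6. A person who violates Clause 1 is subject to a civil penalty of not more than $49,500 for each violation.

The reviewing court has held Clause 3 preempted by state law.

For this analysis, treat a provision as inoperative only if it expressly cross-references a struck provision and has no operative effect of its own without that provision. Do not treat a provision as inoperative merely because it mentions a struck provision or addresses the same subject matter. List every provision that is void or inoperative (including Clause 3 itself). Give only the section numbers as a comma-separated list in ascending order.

Clause 3 is struck. Nothing else in the ordinance is defined by reference to Clause 3. Clause 4 makes Clause 3 an essential term, and Clause 3 is the provision held invalid; under Clause 4, the entire ordinance is therefore void. No provision of the ordinance survives.

1, 2, 3, 4, 5, 6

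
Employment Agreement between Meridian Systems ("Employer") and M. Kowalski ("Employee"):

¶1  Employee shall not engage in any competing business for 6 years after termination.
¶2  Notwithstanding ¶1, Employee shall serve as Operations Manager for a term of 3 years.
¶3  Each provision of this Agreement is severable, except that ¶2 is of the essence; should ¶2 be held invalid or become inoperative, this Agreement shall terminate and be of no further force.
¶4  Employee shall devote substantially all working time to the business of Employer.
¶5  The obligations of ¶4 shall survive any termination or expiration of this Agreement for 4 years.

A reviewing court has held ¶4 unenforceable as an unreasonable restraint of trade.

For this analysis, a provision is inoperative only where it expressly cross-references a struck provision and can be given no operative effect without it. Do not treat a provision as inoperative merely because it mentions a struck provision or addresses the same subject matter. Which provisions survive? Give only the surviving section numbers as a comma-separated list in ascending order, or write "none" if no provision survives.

¶4 is struck. The only function of ¶5 is the survival period for ¶4, so it cannot stand once ¶4 is removed. ¶3 makes ¶2 an essential term, but ¶2 is unaffected, so the severability proviso in ¶3 preserves the remaining provisions. That leaves ¶1, ¶2, and ¶3 in effect.

1, 2, 3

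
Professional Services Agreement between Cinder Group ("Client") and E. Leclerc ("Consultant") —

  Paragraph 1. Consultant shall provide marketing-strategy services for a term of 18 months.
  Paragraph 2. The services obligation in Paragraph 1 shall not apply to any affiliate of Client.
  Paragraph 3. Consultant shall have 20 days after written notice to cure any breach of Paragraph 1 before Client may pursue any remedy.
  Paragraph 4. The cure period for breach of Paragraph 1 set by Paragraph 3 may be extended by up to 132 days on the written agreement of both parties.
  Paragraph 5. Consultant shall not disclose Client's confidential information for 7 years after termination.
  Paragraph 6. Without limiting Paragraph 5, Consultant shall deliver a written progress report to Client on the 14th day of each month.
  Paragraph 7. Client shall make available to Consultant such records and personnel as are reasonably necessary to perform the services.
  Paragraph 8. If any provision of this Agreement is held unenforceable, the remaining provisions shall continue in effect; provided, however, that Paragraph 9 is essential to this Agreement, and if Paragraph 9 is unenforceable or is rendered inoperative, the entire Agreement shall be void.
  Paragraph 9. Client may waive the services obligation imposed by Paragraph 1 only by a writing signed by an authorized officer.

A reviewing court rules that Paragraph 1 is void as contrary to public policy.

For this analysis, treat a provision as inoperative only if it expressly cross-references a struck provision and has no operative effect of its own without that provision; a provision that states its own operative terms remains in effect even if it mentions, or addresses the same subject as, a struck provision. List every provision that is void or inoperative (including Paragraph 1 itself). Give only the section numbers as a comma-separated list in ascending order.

Paragraph 1 is struck. Paragraph 2 has no operative effect of its own apart from Paragraph 1 and is therefore inoperative. The only function of Paragraph 3 is the cure period for breach of Paragraph 1, so it cannot stand once Paragraph 1 is removed. Paragraph 9 has no operative effect of its own apart from Paragraph 1 and is therefore inoperative. Paragraph 4 has no operative effect of its own apart from Paragraph 3 and is therefore inoperative. Paragraph 8 makes Paragraph 9 an essential term, and Paragraph 9 has been rendered inoperative by the cascade; under Paragraph 8, the entire Agreement is therefore void. No provision of the Agreement survives.

1, 2, 3, 4, 5, 6, 7, 8, 9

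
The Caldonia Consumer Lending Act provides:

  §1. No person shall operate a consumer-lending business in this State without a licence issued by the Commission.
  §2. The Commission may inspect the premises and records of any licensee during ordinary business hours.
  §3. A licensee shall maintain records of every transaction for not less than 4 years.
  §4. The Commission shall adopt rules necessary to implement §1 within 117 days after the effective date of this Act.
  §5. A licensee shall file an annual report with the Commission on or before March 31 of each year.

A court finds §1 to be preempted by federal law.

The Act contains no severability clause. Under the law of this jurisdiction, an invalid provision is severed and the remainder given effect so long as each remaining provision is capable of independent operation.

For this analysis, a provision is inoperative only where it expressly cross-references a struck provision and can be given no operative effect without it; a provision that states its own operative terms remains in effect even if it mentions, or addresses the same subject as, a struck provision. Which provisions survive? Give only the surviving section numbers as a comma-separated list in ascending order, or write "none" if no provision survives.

§1 is struck. The only function of §4 is the rulemaking mandate for §1, so it cannot stand once §1 is removed. Under the stated default rule, only provisions that cannot operate independently fall away; the rest are enforced. The provisions still in force are §2, §3, and §5.

2, 3, 5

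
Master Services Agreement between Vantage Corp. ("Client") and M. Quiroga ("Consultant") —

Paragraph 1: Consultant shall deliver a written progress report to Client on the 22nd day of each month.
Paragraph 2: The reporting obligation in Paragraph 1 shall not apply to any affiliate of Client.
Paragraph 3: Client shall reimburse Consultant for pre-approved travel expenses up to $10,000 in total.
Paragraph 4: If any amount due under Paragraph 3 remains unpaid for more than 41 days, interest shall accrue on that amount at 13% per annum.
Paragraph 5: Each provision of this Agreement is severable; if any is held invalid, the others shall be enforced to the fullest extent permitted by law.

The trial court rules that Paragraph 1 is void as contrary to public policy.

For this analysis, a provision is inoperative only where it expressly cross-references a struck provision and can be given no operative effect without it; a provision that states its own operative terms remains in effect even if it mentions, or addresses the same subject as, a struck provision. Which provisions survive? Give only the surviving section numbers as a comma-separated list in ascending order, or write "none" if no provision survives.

Paragraph 1 is struck. Paragraph 2 operates only by reference to Paragraph 1, so it falls with Paragraph 1. Paragraph 5 is a severability clause and preserves every provision that can still be given independent effect. That leaves Paragraph 3, Paragraph 4, and Paragraph 5 in effect.

3, 4, 5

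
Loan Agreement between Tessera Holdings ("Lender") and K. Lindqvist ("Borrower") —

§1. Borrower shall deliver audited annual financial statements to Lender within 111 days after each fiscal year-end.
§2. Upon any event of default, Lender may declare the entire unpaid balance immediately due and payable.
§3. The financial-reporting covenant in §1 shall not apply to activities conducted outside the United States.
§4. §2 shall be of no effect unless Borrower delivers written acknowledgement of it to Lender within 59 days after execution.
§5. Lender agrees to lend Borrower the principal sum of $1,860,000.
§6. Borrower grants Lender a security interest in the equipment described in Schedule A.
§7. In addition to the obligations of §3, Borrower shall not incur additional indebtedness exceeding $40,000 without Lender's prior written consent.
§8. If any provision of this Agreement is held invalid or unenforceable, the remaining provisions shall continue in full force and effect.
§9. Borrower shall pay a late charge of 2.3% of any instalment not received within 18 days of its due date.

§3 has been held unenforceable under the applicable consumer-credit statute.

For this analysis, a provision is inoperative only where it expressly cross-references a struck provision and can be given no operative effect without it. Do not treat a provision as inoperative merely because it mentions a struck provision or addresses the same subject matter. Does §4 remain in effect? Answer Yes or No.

§3 is struck. Although §7 refers to §3, its operative terms do not depend on §3, so it remains in effect. No other provision's operative terms depend on §3. §8 is a severability clause and preserves every provision that can still be given independent effect. §1, §2, §4, §5, §6, §7, §8, and §9 remain in effect. §4 is among the surviving provisions, so the answer is yes.

Yes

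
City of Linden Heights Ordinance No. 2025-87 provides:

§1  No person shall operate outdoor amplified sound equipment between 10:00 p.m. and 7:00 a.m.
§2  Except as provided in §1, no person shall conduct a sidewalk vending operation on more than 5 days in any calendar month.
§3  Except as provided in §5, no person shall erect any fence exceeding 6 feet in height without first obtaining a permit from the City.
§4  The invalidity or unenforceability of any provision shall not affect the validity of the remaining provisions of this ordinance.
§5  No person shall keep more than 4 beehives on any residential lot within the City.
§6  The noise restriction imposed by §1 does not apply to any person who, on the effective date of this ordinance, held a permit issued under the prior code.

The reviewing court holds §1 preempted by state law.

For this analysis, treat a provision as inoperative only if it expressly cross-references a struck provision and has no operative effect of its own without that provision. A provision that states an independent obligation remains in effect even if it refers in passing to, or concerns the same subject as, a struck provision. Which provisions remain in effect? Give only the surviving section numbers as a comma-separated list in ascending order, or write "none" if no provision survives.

§1 is struck. The only function of §6 is the grandfather exemption from §1, so it cannot stand once §1 is removed. Although §2 refers to §1, its operative terms do not depend on §1, so it remains in effect. Under the severability clause in §4, the remaining provisions continue in force. §2, §3, §4, and §5 remain in effect.

2, 3, 4, 5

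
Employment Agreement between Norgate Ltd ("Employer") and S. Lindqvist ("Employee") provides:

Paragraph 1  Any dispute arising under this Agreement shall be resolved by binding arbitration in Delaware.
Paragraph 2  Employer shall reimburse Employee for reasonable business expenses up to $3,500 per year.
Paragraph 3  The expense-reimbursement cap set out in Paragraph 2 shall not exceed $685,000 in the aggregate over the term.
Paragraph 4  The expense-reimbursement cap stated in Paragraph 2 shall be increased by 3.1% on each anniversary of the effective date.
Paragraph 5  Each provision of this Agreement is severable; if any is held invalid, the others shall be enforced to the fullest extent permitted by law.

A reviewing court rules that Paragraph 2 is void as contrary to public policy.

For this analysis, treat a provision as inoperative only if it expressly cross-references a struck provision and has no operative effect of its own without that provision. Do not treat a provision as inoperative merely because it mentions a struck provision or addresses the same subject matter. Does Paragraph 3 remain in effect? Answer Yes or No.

No

Paragraph 2 is struck. Paragraph 3 operates only by reference to Paragraph 2, so it falls with Paragraph 2. The whole of Paragraph 4 is the escalation of the expense-reimbursement cap, defined by reference to Paragraph 2, so Paragraph 4 cannot stand once Paragraph 2 is removed. Paragraph 5 is a severability clause and preserves every provision that can still be given independent effect. That leaves Paragraph 1 and Paragraph 5 in effect. Paragraph 3 is among the inoperative provisions, so the answer is no.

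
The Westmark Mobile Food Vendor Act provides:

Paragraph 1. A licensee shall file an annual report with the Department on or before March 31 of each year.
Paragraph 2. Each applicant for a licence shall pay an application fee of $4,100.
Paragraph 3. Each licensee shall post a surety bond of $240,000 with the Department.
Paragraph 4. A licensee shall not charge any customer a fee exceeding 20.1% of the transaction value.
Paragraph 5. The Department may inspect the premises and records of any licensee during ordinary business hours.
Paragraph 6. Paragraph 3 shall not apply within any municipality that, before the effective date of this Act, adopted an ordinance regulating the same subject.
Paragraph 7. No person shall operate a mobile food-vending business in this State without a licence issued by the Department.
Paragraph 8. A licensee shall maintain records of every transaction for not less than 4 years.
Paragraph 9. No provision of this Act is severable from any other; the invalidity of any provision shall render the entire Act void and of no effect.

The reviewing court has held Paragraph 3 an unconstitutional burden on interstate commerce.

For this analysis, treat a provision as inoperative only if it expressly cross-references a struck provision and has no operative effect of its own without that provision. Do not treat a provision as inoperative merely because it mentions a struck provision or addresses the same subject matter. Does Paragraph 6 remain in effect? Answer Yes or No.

No

Paragraph 3 is struck. Paragraph 6 operates only by reference to Paragraph 3, so it falls with Paragraph 3. Paragraph 9 provides that the Act is not severable, so the invalidity of any one provision voids the entire Act. No provision of the Act survives. Paragraph 6 is among the inoperative provisions, so the answer is no.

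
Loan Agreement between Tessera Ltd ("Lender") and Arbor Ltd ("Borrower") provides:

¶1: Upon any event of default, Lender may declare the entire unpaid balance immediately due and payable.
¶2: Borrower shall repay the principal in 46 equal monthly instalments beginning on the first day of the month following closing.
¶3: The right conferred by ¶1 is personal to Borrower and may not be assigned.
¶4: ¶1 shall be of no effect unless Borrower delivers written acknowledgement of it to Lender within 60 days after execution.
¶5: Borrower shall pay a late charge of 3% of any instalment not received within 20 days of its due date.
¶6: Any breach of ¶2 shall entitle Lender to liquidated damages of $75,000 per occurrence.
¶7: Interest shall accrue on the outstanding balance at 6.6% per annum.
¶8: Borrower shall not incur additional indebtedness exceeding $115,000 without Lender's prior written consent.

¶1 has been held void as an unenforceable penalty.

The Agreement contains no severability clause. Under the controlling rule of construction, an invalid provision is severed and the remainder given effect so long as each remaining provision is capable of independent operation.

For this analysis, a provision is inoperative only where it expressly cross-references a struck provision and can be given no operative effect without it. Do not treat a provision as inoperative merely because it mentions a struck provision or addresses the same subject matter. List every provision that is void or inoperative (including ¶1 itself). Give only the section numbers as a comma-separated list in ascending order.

¶1 is struck. ¶3 merely fixes the non-assignment of ¶1; with ¶1 gone it has nothing to operate on and falls away. ¶4 has no operative effect of its own apart from ¶1 and is therefore inoperative. Under the stated default rule, only provisions that cannot operate independently fall away; the rest are enforced. ¶2, ¶5, ¶6, ¶7, and ¶8 remain in effect.

1, 3, 4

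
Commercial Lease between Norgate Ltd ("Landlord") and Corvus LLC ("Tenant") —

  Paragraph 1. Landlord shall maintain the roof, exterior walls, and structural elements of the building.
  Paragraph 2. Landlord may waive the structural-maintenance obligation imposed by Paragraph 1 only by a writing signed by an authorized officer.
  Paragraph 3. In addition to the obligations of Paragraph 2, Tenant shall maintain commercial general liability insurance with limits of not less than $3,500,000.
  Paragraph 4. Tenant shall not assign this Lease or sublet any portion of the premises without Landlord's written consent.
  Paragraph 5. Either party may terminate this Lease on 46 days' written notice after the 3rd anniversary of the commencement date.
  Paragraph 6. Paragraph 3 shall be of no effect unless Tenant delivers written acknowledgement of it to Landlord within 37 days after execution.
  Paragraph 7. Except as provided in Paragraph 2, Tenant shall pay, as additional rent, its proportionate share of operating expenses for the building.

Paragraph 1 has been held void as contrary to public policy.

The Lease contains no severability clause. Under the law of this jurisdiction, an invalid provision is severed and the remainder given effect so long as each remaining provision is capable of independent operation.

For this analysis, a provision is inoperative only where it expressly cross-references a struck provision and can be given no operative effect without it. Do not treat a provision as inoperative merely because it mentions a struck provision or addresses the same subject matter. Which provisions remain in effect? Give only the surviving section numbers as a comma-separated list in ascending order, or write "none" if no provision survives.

3, 4, 5, 6, 7

Paragraph 1 is struck. The only function of Paragraph 2 is the waiver condition for Paragraph 1, so it cannot stand once Paragraph 1 is removed. Paragraph 7 mentions Paragraph 2 but its own obligation stands independently of Paragraph 2, so Paragraph 7 is not affected. Although Paragraph 3 refers to Paragraph 2, its operative terms do not depend on Paragraph 2, so it remains in effect. With no severability clause, the stated default rule severs what cannot stand and enforces each remaining provision that can operate on its own. Paragraph 3, Paragraph 4, Paragraph 5, Paragraph 6, and Paragraph 7 remain in effect.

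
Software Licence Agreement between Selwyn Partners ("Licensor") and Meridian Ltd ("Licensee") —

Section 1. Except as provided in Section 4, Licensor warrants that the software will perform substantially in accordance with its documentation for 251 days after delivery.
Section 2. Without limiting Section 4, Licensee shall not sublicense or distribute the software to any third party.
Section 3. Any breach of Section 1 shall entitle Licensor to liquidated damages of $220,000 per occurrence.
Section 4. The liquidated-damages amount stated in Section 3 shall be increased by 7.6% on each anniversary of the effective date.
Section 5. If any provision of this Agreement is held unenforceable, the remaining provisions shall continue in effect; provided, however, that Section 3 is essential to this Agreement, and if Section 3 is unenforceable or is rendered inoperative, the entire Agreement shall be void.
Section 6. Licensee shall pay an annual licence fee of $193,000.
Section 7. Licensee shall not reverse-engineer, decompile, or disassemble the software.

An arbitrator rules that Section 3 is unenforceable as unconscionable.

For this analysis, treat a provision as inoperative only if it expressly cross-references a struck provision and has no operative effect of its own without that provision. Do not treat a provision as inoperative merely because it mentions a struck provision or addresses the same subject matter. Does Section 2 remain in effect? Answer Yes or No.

Section 3 is struck. Section 4 has no operative effect of its own apart from Section 3 and is therefore inoperative. Section 5 makes Section 3 an essential term, and Section 3 is the provision held invalid; under Section 5, the entire Agreement is therefore void. No provision of the Agreement survives. Section 2 is among the inoperative provisions, so the answer is no.

No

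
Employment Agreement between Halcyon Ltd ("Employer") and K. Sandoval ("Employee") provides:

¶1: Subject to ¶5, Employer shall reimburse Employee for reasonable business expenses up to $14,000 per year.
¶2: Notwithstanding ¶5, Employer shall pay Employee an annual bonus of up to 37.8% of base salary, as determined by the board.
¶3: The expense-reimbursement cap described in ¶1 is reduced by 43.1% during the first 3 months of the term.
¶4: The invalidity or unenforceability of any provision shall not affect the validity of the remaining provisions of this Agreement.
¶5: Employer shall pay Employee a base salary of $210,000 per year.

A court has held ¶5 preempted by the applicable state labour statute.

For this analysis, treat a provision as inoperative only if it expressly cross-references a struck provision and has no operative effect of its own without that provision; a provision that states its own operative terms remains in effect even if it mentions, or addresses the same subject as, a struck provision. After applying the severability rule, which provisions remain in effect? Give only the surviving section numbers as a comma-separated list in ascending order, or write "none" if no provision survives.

¶5 is struck. Although ¶1 refers to ¶5, its operative terms do not depend on ¶5, so it remains in effect. Although ¶2 refers to ¶5, its operative terms do not depend on ¶5, so it remains in effect. Nothing else in the Agreement is defined by reference to ¶5. Under the severability clause in ¶4, the remaining provisions continue in force. ¶1, ¶2, ¶3, and ¶4 remain in effect.

1, 2, 3, 4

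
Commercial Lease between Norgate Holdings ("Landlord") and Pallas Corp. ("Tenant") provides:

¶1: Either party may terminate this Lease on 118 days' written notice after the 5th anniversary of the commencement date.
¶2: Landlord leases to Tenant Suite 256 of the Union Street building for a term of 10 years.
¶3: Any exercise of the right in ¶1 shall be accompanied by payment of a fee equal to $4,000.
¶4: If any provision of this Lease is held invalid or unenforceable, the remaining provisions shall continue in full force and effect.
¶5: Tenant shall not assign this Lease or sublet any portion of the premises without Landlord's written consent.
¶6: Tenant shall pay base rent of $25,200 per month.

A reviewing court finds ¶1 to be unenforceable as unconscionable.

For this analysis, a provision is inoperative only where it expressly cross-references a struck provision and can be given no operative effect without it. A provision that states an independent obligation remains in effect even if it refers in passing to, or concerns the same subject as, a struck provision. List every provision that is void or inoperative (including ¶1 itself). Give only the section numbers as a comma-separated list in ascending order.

¶1 is struck. ¶3 operates only by reference to ¶1, so it falls with ¶1. Under the severability clause in ¶4, the remaining provisions continue in force. The provisions still in force are ¶2, ¶4, ¶5, and ¶6.

1, 3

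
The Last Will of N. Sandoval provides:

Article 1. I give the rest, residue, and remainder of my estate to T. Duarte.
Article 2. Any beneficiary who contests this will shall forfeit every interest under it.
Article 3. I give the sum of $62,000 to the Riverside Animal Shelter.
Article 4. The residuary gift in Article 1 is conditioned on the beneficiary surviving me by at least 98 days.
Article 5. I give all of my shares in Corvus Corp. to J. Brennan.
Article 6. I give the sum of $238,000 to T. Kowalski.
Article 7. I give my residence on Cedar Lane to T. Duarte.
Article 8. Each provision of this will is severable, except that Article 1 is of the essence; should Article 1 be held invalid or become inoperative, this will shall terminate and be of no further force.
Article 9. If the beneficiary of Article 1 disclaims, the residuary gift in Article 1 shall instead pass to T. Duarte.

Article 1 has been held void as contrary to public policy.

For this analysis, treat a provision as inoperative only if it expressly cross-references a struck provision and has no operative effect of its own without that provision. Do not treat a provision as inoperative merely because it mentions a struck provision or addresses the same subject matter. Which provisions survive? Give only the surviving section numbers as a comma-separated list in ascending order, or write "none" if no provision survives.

Article 1 is struck. The only function of Article 4 is the survivorship condition on Article 1, so it cannot stand once Article 1 is removed. The only function of Article 9 is the alternative disposition for Article 1, so it cannot stand once Article 1 is removed. Article 8 makes Article 1 an essential term, and Article 1 is the provision held invalid; under Article 8, the entire will is therefore void. No provision of the will survives.

none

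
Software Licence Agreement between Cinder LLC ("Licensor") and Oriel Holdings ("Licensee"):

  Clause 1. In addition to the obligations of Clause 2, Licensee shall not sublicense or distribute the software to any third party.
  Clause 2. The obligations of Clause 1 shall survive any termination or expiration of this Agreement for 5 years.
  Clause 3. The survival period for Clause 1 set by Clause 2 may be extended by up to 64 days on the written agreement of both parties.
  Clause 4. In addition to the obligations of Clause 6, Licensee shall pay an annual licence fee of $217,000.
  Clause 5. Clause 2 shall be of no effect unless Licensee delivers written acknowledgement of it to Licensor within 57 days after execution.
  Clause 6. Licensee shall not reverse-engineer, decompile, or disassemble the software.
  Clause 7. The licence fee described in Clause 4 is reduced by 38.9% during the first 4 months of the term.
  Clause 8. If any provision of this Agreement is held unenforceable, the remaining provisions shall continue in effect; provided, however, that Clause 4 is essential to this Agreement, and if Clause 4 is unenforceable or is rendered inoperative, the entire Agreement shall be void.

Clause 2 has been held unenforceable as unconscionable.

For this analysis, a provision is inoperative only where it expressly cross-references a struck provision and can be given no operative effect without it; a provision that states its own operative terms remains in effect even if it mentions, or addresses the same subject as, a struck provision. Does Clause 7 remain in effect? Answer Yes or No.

Clause 2 is struck. Clause 3 operates only by reference to Clause 2, so it falls with Clause 2. Clause 5 merely fixes the acknowledgement condition for Clause 2; with Clause 2 gone it has nothing to operate on and falls away. Clause 1 mentions Clause 2 but its own obligation stands independently of Clause 2, so Clause 1 is not affected. Clause 8 makes Clause 4 an essential term, but Clause 4 is unaffected, so the severability proviso in Clause 8 preserves the remaining provisions. The provisions still in force are Clause 1, Clause 4, Clause 6, Clause 7, and Clause 8. Clause 7 is among the surviving provisions, so the answer is yes.

Yes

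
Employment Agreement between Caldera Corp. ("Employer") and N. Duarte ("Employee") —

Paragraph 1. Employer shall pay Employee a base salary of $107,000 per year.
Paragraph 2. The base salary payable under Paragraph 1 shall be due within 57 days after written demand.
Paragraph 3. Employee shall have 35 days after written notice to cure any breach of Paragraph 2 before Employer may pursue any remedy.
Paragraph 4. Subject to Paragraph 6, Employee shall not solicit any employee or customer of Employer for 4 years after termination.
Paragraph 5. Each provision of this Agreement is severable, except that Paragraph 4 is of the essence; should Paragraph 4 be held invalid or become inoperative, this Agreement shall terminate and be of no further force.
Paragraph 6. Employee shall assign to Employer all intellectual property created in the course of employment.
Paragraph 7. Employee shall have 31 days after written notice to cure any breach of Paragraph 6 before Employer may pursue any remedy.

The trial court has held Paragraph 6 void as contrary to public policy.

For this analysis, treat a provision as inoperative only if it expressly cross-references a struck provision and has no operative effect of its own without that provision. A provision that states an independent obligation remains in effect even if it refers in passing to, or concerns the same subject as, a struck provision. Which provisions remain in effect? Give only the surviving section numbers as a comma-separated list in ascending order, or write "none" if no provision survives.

1, 2, 3, 4, 5

Paragraph 6 is struck. Paragraph 7 operates only by reference to Paragraph 6, so it falls with Paragraph 6. Paragraph 4 mentions Paragraph 6 but its own obligation stands independently of Paragraph 6, so Paragraph 4 is not affected. Paragraph 5 makes Paragraph 4 an essential term, but Paragraph 4 is unaffected, so the severability proviso in Paragraph 5 preserves the remaining provisions. The provisions still in force are Paragraph 1, Paragraph 2, Paragraph 3, Paragraph 4, and Paragraph 5.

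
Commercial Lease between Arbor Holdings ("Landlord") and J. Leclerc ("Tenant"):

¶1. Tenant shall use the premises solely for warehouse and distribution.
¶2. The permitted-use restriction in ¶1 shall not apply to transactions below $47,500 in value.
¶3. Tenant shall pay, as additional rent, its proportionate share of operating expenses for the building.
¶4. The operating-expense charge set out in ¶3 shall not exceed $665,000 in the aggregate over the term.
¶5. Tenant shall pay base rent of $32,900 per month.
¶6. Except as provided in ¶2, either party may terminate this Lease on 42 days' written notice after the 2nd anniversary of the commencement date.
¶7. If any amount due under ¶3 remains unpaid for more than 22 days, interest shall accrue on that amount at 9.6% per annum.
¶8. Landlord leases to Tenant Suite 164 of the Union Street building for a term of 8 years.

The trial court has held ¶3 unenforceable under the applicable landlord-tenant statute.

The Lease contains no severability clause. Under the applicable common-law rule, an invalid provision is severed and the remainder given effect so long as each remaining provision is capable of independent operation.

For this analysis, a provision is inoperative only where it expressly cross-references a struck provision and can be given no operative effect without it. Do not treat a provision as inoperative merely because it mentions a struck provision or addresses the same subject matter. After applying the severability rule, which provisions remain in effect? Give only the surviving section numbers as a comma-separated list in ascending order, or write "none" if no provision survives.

1, 2, 5, 6, 8

¶3 is struck. ¶4 has no operative effect of its own apart from ¶3 and is therefore inoperative. ¶7 operates only by reference to ¶3, so it falls with ¶3. Under the stated default rule, only provisions that cannot operate independently fall away; the rest are enforced. ¶1, ¶2, ¶5, ¶6, and ¶8 remain in effect.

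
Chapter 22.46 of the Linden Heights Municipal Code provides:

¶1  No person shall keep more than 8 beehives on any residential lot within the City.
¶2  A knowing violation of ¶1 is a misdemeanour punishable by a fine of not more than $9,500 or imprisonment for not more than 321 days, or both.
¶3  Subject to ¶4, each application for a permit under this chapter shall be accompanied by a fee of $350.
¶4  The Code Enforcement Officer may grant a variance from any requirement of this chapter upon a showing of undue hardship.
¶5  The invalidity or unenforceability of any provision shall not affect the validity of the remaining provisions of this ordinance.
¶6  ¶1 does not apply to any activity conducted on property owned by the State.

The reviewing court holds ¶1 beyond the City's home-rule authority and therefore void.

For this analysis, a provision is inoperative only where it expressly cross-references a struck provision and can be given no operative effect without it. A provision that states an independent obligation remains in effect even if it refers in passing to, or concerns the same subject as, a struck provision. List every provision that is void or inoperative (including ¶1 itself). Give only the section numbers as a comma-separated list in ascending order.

1, 2, 6

¶1 is struck. The only function of ¶2 is the criminal penalty for violating ¶1, so it cannot stand once ¶1 is removed. ¶6 has no operative effect of its own apart from ¶1 and is therefore inoperative. Under the severability clause in ¶5, the remaining provisions continue in force. The provisions still in force are ¶3, ¶4, and ¶5.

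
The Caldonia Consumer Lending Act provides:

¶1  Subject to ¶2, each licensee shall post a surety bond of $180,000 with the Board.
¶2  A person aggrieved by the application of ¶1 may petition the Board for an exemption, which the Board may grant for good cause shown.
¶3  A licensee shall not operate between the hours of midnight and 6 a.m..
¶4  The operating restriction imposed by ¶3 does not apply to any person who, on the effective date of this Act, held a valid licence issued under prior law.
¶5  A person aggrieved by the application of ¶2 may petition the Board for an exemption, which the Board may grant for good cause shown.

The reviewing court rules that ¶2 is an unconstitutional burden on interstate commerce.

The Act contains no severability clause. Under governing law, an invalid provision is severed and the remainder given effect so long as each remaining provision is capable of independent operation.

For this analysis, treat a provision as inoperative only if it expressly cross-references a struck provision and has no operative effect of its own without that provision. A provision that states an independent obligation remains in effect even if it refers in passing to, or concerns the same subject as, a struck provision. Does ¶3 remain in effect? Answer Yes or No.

Yes

¶2 is struck. ¶5 operates only by reference to ¶2, so it falls with ¶2. ¶1 mentions ¶2 but its own obligation stands independently of ¶2, so ¶1 is not affected. Under the stated default rule, only provisions that cannot operate independently fall away; the rest are enforced. That leaves ¶1, ¶3, and ¶4 in effect. ¶3 is among the surviving provisions, so the answer is yes.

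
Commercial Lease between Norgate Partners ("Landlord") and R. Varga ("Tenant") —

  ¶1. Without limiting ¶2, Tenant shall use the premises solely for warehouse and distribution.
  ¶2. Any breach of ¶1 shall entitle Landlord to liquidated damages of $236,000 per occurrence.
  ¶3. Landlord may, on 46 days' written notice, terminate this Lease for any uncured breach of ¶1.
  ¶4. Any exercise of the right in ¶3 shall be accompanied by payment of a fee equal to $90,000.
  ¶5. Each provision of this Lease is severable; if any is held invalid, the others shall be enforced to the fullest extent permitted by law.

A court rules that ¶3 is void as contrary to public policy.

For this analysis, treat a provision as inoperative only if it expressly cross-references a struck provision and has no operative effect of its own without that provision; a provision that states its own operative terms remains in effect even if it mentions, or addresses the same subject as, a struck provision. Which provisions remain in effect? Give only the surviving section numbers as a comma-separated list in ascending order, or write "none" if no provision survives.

1, 2, 5

¶3 is struck. ¶4 merely fixes the exercise fee for ¶3; with ¶3 gone it has nothing to operate on and falls away. ¶5 is a severability clause and preserves every provision that can still be given independent effect. That leaves ¶1, ¶2, and ¶5 in effect.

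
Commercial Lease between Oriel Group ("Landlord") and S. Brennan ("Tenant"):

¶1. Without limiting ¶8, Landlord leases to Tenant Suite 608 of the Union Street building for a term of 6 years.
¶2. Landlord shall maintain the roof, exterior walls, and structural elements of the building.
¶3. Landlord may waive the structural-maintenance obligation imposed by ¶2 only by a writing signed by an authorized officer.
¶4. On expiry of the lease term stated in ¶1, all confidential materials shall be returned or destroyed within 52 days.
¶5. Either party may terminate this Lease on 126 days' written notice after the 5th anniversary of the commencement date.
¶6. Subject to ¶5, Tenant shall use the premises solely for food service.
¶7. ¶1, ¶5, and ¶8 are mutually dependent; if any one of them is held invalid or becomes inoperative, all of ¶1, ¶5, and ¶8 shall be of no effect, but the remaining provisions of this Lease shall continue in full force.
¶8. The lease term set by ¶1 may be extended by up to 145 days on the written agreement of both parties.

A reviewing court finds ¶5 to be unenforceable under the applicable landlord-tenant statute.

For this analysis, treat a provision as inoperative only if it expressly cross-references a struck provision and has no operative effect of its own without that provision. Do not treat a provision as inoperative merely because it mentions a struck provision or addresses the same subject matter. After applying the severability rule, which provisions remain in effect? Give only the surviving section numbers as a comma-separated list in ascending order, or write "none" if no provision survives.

¶5 is struck. ¶6 mentions ¶5 but its own obligation stands independently of ¶5, so ¶6 is not affected. No other provision's operative terms depend on ¶5. ¶7 declares ¶1, ¶5, and ¶8 mutually dependent; since one of them has fallen, all of them are of no effect. That brings down ¶1 and ¶8 as well. ¶4 in turn depends solely on a provision now struck and likewise falls. The remainder continues in force under ¶7. ¶2, ¶3, ¶6, and ¶7 remain in effect.

2, 3, 6, 7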